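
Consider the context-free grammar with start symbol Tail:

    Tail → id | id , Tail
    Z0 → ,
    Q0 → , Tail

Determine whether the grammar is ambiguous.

Only Tail is reachable from Tail; ignoring the rest: Right-recursive list with a separator: after each atom, whether the separator follows determines the rule. One parse per string.

Unambiguous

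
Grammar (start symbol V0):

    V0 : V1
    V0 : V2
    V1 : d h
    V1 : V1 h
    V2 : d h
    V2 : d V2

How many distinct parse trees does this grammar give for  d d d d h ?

1

Parse trees for d d d d h:
  [V0 [V2 d [V2 d [V2 d [V2 d h]]]]]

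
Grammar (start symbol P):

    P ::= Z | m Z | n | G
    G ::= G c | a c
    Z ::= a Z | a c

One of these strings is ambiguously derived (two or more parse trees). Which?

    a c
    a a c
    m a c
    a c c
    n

a c

a c: 2 trees
a a c: 1 tree
m a c: 1 tree
a c c: 1 tree
n: 1 tree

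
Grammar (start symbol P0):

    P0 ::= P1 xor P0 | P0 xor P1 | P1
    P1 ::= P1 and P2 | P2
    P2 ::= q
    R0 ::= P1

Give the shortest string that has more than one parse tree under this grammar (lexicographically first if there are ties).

q xor q

length 1: no string has ≥2 trees
length 3: q xor q has 2 parse trees

Two derivations of q xor q:
  P0 ⇒ P1 xor P0 ⇒ P2 xor P0 ⇒ q xor P0 ⇒ q xor P1 ⇒ q xor P2 ⇒ q xor q
  P0 ⇒ P0 xor P1 ⇒ P1 xor P1 ⇒ P2 xor P1 ⇒ q xor P1 ⇒ q xor P2 ⇒ q xor q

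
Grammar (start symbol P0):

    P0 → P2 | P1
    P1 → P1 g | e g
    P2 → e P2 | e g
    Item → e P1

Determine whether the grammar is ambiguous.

Witness: e g

Derivation 1: P0 ⇒ P2 ⇒ e g
Derivation 2: P0 ⇒ P1 ⇒ e g

Two distinct leftmost derivations for the same string.

Ambiguous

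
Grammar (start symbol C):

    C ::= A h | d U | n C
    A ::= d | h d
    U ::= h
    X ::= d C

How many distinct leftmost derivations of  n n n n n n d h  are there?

2

Parse trees for n n n n n n d h:
  [C n [C n [C n [C n [C n [C n [C [A d] h]]]]]]]
  [C n [C n [C n [C n [C n [C n [C d [U h]]]]]]]]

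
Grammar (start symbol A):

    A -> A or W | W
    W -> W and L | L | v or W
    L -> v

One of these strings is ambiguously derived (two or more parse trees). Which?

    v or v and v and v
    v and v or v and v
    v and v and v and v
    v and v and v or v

v or v and v and v: 4 trees
v and v or v and v: 1 tree
v and v and v and v: 1 tree
v and v and v or v: 1 tree

v or v and v and v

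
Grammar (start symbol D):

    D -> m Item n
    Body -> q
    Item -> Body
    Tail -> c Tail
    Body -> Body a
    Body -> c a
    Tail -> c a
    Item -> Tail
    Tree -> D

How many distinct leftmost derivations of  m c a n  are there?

Parse trees for m c a n:
  [D m [Item [Body c a]] n]
  [D m [Item [Tail c a]] n]

2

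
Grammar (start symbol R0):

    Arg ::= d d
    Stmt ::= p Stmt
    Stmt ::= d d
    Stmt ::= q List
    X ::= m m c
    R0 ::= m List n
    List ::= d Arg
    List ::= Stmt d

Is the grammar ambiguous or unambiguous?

Witness: m d d d n

Derivation 1: R0 ⇒ m List n ⇒ m d Arg n ⇒ m d d d n
Derivation 2: R0 ⇒ m List n ⇒ m Stmt d n ⇒ m d d d n

Two distinct leftmost derivations for the same string.

Ambiguous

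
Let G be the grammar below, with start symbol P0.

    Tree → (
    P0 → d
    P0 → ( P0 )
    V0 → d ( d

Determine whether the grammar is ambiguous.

Only P0 is reachable from P0; ignoring the rest: L(P0) is { openⁿ atom closeⁿ : n ≥ 0 }. The bracket depth fixes n, and the derivation is forced at every step.

Unambiguous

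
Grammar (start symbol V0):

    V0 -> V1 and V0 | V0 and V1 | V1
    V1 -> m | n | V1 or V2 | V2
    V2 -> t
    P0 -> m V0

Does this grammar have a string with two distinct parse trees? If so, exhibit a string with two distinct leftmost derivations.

Witness: m and m

Derivation 1: V0 ⇒ V1 and V0 ⇒ m and V0 ⇒ m and V1 ⇒ m and m
Derivation 2: V0 ⇒ V0 and V1 ⇒ V1 and V1 ⇒ m and V1 ⇒ m and m

Two distinct leftmost derivations for the same string.

Ambiguous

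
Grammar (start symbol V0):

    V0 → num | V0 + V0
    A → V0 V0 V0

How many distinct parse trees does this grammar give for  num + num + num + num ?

Parse trees for num + num + num + num:
  [V0 [V0 num] + [V0 [V0 num] + [V0 [V0 num] + [V0 num]]]]
  [V0 [V0 num] + [V0 [V0 [V0 num] + [V0 num]] + [V0 num]]]
  [V0 [V0 [V0 num] + [V0 num]] + [V0 [V0 num] + [V0 num]]]
  [V0 [V0 [V0 num] + [V0 [V0 num] + [V0 num]]] + [V0 num]]
  [V0 [V0 [V0 [V0 num] + [V0 num]] + [V0 num]] + [V0 num]]

5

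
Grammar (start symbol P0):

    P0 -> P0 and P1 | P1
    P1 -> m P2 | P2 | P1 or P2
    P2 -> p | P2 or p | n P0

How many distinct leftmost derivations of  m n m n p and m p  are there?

3

Parse trees for m n m n p and m p:
  [P0 [P0 [P1 m [P2 n [P0 [P1 m [P2 n [P0 [P1 [P2 p]]]]]]]]] and [P1 m [P2 p]]]
  [P0 [P1 m [P2 n [P0 [P0 [P1 m [P2 n [P0 [P1 [P2 p]]]]]] and [P1 m [P2 p]]]]]]
  [P0 [P1 m [P2 n [P0 [P1 m [P2 n [P0 [P0 [P1 [P2 p]]] and [P1 m [P2 p]]]]]]]]]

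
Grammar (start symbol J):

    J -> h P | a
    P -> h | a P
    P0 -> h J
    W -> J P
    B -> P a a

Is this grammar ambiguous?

Only J, P are reachable from J; ignoring the rest: The reachable rules are right-linear with at most one rule per (nonterminal, next-terminal) pair. Each input token forces the next rule, so parsing is deterministic.

Unambiguous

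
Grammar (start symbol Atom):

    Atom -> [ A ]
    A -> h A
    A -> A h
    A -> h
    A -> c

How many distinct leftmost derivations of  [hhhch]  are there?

Parse trees for [hhhch]:
  [Atom [ [A h [A h [A h [A [A c] h]]]] ]]
  [Atom [ [A h [A h [A [A h [A c]] h]]] ]]
  [Atom [ [A h [A [A h [A h [A c]]] h]] ]]
  [Atom [ [A [A h [A h [A h [A c]]]] h] ]]

4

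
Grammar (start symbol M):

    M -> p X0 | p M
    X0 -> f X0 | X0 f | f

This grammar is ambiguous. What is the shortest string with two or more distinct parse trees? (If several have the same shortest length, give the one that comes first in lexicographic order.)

length 2: no string has ≥2 trees
length 3: p f f has 2 parse trees

Two derivations of p f f:
  M ⇒ p X0 ⇒ p f X0 ⇒ p f f
  M ⇒ p X0 ⇒ p X0 f ⇒ p f f

p f f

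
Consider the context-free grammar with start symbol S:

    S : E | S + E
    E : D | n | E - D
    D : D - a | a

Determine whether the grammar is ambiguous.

Witness: a - a

Derivation 1: S ⇒ E ⇒ D ⇒ D - a ⇒ a - a
Derivation 2: S ⇒ E ⇒ E - D ⇒ D - D ⇒ a - D ⇒ a - a

Two distinct leftmost derivations for the same string.

Ambiguous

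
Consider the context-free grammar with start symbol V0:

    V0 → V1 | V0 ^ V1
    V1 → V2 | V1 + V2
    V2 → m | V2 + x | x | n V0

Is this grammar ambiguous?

Witness: m + x

Derivation 1: V0 ⇒ V1 ⇒ V2 ⇒ V2 + x ⇒ m + x
Derivation 2: V0 ⇒ V1 ⇒ V1 + V2 ⇒ V2 + V2 ⇒ m + V2 ⇒ m + x

Two distinct leftmost derivations for the same string.

Ambiguous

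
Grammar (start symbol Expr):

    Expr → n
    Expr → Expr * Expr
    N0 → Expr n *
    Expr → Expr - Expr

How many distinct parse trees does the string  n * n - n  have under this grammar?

2

Parse trees for n * n - n:
  [Expr [Expr n] * [Expr [Expr n] - [Expr n]]]
  [Expr [Expr [Expr n] * [Expr n]] - [Expr n]]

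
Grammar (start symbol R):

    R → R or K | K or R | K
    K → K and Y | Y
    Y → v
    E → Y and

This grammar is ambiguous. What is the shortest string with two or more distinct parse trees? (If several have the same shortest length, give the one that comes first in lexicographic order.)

length 1: no string has ≥2 trees
length 3: v or v has 2 parse trees

Two derivations of v or v:
  R ⇒ R or K ⇒ K or K ⇒ Y or K ⇒ v or K ⇒ v or Y ⇒ v or v
  R ⇒ K or R ⇒ Y or R ⇒ v or R ⇒ v or K ⇒ v or Y ⇒ v or v

v or v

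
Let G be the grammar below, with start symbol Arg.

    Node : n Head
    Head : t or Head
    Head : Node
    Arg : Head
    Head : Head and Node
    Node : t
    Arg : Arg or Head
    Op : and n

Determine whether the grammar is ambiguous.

Ambiguous

Witness: t or t

Derivation 1: Arg ⇒ Head ⇒ t or Head ⇒ t or Node ⇒ t or t
Derivation 2: Arg ⇒ Arg or Head ⇒ Head or Head ⇒ Node or Head ⇒ t or Head ⇒ t or Node ⇒ t or t

Two distinct leftmost derivations for the same string.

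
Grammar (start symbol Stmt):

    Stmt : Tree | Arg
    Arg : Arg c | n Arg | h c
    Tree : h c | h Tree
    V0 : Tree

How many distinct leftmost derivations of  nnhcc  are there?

3

Parse trees for nnhcc:
  [Stmt [Arg [Arg n [Arg n [Arg h c]]] c]]
  [Stmt [Arg n [Arg [Arg n [Arg h c]] c]]]
  [Stmt [Arg n [Arg n [Arg [Arg h c] c]]]]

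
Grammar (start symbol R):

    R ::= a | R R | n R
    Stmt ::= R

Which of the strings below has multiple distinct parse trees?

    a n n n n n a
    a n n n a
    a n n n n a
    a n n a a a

a n n a a a

a n n n n n a: 1 tree
a n n n a: 1 tree
a n n n n a: 1 tree
a n n a a a: 14 trees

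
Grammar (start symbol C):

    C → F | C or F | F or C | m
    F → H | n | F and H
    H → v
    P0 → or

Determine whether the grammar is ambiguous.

Witness: n or n

Derivation 1: C ⇒ C or F ⇒ F or F ⇒ n or F ⇒ n or n
Derivation 2: C ⇒ F or C ⇒ n or C ⇒ n or F ⇒ n or n

Two distinct leftmost derivations for the same string.

Ambiguous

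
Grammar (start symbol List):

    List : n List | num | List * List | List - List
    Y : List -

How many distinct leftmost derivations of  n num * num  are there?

Parse trees for n num * num:
  [List n [List [List num] * [List num]]]
  [List [List n [List num]] * [List num]]

2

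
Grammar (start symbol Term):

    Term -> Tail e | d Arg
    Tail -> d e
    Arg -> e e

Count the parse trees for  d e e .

Parse trees for d e e:
  [Term [Tail d e] e]
  [Term d [Arg e e]]

2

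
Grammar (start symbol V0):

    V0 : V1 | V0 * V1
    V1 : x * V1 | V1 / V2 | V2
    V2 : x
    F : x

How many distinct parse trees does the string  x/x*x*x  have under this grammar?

2

Parse trees for x/x*x*x:
  [V0 [V0 [V1 [V1 [V2 x]] / [V2 x]]] * [V1 x * [V1 [V2 x]]]]
  [V0 [V0 [V0 [V1 [V1 [V2 x]] / [V2 x]]] * [V1 [V2 x]]] * [V1 [V2 x]]]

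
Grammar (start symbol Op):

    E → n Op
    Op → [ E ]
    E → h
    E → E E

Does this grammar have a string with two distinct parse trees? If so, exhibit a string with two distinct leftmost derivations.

Ambiguous

Witness: [ h h h ]

Derivation 1: Op ⇒ [ E ] ⇒ [ E E ] ⇒ [ h E ] ⇒ [ h E E ] ⇒ [ h h E ] ⇒ [ h h h ]
Derivation 2: Op ⇒ [ E ] ⇒ [ E E ] ⇒ [ E E E ] ⇒ [ h E E ] ⇒ [ h h E ] ⇒ [ h h h ]

Two distinct leftmost derivations for the same string.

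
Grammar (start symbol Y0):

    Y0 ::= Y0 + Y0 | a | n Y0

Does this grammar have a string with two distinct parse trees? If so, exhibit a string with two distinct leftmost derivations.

Witness: n a + a

Derivation 1: Y0 ⇒ Y0 + Y0 ⇒ n Y0 + Y0 ⇒ n a + Y0 ⇒ n a + a
Derivation 2: Y0 ⇒ n Y0 ⇒ n Y0 + Y0 ⇒ n a + Y0 ⇒ n a + a

Two distinct leftmost derivations for the same string.

Ambiguous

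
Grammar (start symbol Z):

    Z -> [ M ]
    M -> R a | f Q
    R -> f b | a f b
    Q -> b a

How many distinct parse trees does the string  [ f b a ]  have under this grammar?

Parse trees for [ f b a ]:
  [Z [ [M [R f b] a] ]]
  [Z [ [M f [Q b a]] ]]

2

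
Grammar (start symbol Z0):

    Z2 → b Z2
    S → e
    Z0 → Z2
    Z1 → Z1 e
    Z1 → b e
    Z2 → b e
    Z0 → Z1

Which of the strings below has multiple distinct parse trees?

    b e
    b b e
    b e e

b e

b e: 2 trees
b b e: 1 tree
b e e: 1 tree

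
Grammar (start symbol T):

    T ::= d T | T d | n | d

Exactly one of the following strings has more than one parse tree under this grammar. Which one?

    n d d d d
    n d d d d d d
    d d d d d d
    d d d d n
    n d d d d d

n d d d d: 1 tree
n d d d d d d: 1 tree
d d d d d d: 32 trees
d d d d n: 1 tree
n d d d d d: 1 tree

d d d d d d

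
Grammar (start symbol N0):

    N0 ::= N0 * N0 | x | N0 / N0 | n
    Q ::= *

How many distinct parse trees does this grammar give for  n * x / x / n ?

5

Parse trees for n * x / x / n:
  [N0 [N0 n] * [N0 [N0 x] / [N0 [N0 x] / [N0 n]]]]
  [N0 [N0 n] * [N0 [N0 [N0 x] / [N0 x]] / [N0 n]]]
  [N0 [N0 [N0 n] * [N0 x]] / [N0 [N0 x] / [N0 n]]]
  [N0 [N0 [N0 n] * [N0 [N0 x] / [N0 x]]] / [N0 n]]
  [N0 [N0 [N0 [N0 n] * [N0 x]] / [N0 x]] / [N0 n]]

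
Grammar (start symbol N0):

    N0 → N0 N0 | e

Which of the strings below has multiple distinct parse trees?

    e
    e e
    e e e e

e: 1 tree
e e: 1 tree
e e e e: 5 trees

e e e e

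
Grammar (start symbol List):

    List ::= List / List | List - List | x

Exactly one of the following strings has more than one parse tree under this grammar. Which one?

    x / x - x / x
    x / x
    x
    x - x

x / x - x / x: 5 trees
x / x: 1 tree
x: 1 tree
x - x: 1 tree

x / x - x / x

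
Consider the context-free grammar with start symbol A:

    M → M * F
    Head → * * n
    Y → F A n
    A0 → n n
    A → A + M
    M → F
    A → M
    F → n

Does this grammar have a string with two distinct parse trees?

Unambiguous

(Head, A0, Y are unreachable from A, so their rules don't affect L(A).) A → A + M | M  ;  M → M * F | F  — a left-associative chain with F at the bottom. Each string factors uniquely by precedence.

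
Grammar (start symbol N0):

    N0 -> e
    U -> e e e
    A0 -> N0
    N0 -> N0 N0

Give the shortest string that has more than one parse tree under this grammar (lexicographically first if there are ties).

length 1: no string has ≥2 trees
length 2: no string has ≥2 trees
length 3: e e e has 2 parse trees

Two derivations of e e e:
  N0 ⇒ N0 N0 ⇒ e N0 ⇒ e N0 N0 ⇒ e e N0 ⇒ e e e
  N0 ⇒ N0 N0 ⇒ N0 N0 N0 ⇒ e N0 N0 ⇒ e e N0 ⇒ e e e

e e e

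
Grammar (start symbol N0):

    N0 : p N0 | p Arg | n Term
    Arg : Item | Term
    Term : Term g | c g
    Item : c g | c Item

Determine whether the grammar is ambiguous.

Ambiguous

Witness: p c g

Derivation 1: N0 ⇒ p Arg ⇒ p Item ⇒ p c g
Derivation 2: N0 ⇒ p Arg ⇒ p Term ⇒ p c g

Two distinct leftmost derivations for the same string.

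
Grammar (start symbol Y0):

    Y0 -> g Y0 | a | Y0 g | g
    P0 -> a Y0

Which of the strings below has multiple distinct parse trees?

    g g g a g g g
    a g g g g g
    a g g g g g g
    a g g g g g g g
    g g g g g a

g g g a g g g: 20 trees
a g g g g g: 1 tree
a g g g g g g: 1 tree
a g g g g g g g: 1 tree
g g g g g a: 1 tree

g g g a g g g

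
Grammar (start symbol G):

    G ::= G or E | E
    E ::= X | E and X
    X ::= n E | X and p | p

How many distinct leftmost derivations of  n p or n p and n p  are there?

Parse trees for n p or n p and n p:
  [G [G [E [X n [E [X p]]]]] or [E [X n [E [E [X p]] and [X n [E [X p]]]]]]]
  [G [G [E [X n [E [X p]]]]] or [E [E [X n [E [X p]]]] and [X n [E [X p]]]]]

2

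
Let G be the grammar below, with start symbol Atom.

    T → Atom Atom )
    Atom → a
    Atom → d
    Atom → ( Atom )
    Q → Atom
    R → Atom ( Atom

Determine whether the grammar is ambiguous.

(Q, R, T are unreachable from Atom, so their rules don't affect L(Atom).) L(Atom) is { openⁿ atom closeⁿ : n ≥ 0 }. The bracket depth fixes n, and the derivation is forced at every step.

Unambiguous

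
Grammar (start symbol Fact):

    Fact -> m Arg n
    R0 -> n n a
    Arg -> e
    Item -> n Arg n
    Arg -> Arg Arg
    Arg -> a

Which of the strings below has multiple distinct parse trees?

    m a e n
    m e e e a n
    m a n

m a e n: 1 tree
m e e e a n: 5 trees
m a n: 1 tree

m e e e a n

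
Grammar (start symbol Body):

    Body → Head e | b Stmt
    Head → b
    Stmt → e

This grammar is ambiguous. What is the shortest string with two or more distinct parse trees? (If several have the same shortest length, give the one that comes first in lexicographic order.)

b e

length 2: b e has 2 parse trees

Two derivations of b e:
  Body ⇒ Head e ⇒ b e
  Body ⇒ b Stmt ⇒ b e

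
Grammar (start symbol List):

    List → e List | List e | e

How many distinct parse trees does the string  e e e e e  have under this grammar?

16

Parse trees for e e e e e (showing first 6 of 16):
  [List e [List e [List e [List e [List e]]]]]
  [List e [List e [List e [List [List e] e]]]]
  [List e [List e [List [List e [List e]] e]]]
  [List e [List e [List [List [List e] e] e]]]
  [List e [List [List e [List e [List e]]] e]]
  [List e [List [List e [List [List e] e]] e]]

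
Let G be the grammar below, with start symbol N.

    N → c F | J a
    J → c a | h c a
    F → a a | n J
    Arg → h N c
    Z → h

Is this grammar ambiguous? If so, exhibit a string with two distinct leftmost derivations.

Ambiguous

Witness: c a a

Derivation 1: N ⇒ c F ⇒ c a a
Derivation 2: N ⇒ J a ⇒ c a a

Two distinct leftmost derivations for the same string.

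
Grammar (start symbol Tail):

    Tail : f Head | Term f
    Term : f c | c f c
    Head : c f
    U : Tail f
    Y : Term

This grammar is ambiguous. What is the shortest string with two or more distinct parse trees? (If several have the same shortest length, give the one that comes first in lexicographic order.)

f c f

length 3: f c f has 2 parse trees

Two derivations of f c f:
  Tail ⇒ f Head ⇒ f c f
  Tail ⇒ Term f ⇒ f c f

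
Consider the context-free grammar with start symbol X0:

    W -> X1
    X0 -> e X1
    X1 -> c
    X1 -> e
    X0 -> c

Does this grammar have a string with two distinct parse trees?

Unambiguous

Only X0, X1 are reachable from X0; ignoring the rest: The reachable rules are right-linear with at most one rule per (nonterminal, next-terminal) pair. Each input token forces the next rule, so parsing is deterministic.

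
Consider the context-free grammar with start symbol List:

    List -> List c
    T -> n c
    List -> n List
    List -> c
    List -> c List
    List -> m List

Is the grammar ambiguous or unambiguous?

Ambiguous

Witness: c c

Derivation 1: List ⇒ List c ⇒ c c
Derivation 2: List ⇒ c List ⇒ c c

Two distinct leftmost derivations for the same string.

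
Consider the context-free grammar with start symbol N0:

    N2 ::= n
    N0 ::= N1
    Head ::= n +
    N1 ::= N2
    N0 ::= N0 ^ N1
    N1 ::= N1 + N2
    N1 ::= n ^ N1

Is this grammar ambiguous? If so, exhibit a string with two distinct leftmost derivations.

Witness: n ^ n

Derivation 1: N0 ⇒ N1 ⇒ n ^ N1 ⇒ n ^ N2 ⇒ n ^ n
Derivation 2: N0 ⇒ N0 ^ N1 ⇒ N1 ^ N1 ⇒ N2 ^ N1 ⇒ n ^ N1 ⇒ n ^ N2 ⇒ n ^ n

Two distinct leftmost derivations for the same string.

Ambiguous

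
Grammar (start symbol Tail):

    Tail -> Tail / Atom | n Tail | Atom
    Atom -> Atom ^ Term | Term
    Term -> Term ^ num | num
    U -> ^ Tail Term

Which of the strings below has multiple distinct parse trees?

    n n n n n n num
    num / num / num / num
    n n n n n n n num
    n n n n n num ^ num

n n n n n n num: 1 tree
num / num / num / num: 1 tree
n n n n n n n num: 1 tree
n n n n n num ^ num: 2 trees

n n n n n num ^ num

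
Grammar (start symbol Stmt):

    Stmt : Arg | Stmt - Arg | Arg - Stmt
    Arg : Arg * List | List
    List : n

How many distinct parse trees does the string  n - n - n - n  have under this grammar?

8

Parse trees for n - n - n - n:
  [Stmt [Stmt [Stmt [Stmt [Arg [List n]]] - [Arg [List n]]] - [Arg [List n]]] - [Arg [List n]]]
  [Stmt [Stmt [Stmt [Arg [List n]] - [Stmt [Arg [List n]]]] - [Arg [List n]]] - [Arg [List n]]]
  [Stmt [Stmt [Arg [List n]] - [Stmt [Stmt [Arg [List n]]] - [Arg [List n]]]] - [Arg [List n]]]
  [Stmt [Stmt [Arg [List n]] - [Stmt [Arg [List n]] - [Stmt [Arg [List n]]]]] - [Arg [List n]]]
  [Stmt [Arg [List n]] - [Stmt [Stmt [Stmt [Arg [List n]]] - [Arg [List n]]] - [Arg [List n]]]]
  [Stmt [Arg [List n]] - [Stmt [Stmt [Arg [List n]] - [Stmt [Arg [List n]]]] - [Arg [List n]]]]
  [Stmt [Arg [List n]] - [Stmt [Arg [List n]] - [Stmt [Stmt [Arg [List n]]] - [Arg [List n]]]]]
  [Stmt [Arg [List n]] - [Stmt [Arg [List n]] - [Stmt [Arg [List n]] - [Stmt [Arg [List n]]]]]]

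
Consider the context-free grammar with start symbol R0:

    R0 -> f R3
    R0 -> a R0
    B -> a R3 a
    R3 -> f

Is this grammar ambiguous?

Only R0, R3 are reachable from R0; ignoring the rest: Restricted to the reachable nonterminals, every rule has the form A → t or A → t B, and no two rules for the same A share a first terminal. The grammar encodes a DFA — one run per string.

Unambiguous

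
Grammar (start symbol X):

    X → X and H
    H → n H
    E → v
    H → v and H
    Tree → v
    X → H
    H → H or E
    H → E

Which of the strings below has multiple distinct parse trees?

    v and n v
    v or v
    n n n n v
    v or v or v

v and n v

v and n v: 2 trees
v or v: 1 tree
n n n n v: 1 tree
v or v or v: 1 tree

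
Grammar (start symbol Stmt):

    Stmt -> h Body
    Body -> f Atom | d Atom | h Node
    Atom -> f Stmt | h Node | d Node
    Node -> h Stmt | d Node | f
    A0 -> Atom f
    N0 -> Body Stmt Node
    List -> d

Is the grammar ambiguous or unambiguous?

Unambiguous

(A0, N0, List are unreachable from Stmt, so their rules don't affect L(Stmt).) Restricted to the reachable nonterminals, every rule has the form A → t or A → t B, and no two rules for the same A share a first terminal. The grammar encodes a DFA — one run per string.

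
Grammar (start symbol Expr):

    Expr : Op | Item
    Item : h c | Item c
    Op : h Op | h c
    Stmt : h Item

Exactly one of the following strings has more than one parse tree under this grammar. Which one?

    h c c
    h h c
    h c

h c

h c c: 1 tree
h h c: 1 tree
h c: 2 trees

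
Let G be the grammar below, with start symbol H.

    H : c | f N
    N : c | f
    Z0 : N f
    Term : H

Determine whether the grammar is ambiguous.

Only H, N are reachable from H; ignoring the rest: The reachable rules are right-linear with at most one rule per (nonterminal, next-terminal) pair. Each input token forces the next rule, so parsing is deterministic.

Unambiguous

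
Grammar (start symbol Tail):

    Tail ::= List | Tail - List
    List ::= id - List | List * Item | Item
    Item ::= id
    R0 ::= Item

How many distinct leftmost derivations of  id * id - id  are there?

1

Parse trees for id * id - id:
  [Tail [Tail [List [List [Item id]] * [Item id]]] - [List [Item id]]]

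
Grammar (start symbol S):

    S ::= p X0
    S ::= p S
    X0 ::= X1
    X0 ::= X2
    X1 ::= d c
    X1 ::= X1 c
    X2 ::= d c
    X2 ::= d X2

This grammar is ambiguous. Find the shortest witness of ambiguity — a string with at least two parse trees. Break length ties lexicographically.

length 3: p d c has 2 parse trees

Two derivations of p d c:
  S ⇒ p X0 ⇒ p X1 ⇒ p d c
  S ⇒ p X0 ⇒ p X2 ⇒ p d c

p d c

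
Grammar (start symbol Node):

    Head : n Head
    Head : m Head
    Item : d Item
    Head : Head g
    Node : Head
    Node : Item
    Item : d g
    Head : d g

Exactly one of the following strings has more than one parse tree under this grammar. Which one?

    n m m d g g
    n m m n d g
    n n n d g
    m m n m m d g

n m m d g g

n m m d g g: 4 trees
n m m n d g: 1 tree
n n n d g: 1 tree
m m n m m d g: 1 tree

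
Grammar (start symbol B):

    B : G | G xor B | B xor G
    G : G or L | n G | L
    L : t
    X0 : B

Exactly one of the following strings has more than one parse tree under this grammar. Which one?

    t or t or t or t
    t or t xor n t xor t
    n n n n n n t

t or t xor n t xor t

t or t or t or t: 1 tree
t or t xor n t xor t: 4 trees
n n n n n n t: 1 tree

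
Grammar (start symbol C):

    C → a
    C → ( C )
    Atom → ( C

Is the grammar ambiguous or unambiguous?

(Atom is unreachable from C, so its rules don't affect L(C).) L(C) is { openⁿ atom closeⁿ : n ≥ 0 }. The bracket depth fixes n, and the derivation is forced at every step.

Unambiguous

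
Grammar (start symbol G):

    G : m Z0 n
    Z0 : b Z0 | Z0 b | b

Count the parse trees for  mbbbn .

4

Parse trees for mbbbn:
  [G m [Z0 b [Z0 b [Z0 b]]] n]
  [G m [Z0 b [Z0 [Z0 b] b]] n]
  [G m [Z0 [Z0 b [Z0 b]] b] n]
  [G m [Z0 [Z0 [Z0 b] b] b] n]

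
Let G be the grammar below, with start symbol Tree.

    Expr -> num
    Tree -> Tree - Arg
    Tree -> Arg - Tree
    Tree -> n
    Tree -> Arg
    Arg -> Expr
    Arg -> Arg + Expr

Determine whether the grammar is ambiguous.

Ambiguous

Witness: num - num

Derivation 1: Tree ⇒ Tree - Arg ⇒ Arg - Arg ⇒ Expr - Arg ⇒ num - Arg ⇒ num - Expr ⇒ num - num
Derivation 2: Tree ⇒ Arg - Tree ⇒ Expr - Tree ⇒ num - Tree ⇒ num - Arg ⇒ num - Expr ⇒ num - num

Two distinct leftmost derivations for the same string.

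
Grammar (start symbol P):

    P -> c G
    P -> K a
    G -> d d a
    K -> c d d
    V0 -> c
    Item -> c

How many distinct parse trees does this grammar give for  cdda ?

2

Parse trees for cdda:
  [P c [G d d a]]
  [P [K c d d] a]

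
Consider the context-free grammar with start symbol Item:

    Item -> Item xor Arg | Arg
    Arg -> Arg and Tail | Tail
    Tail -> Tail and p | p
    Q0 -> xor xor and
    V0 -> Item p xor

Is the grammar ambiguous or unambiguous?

Ambiguous

Witness: p and p

Derivation 1: Item ⇒ Arg ⇒ Arg and Tail ⇒ Tail and Tail ⇒ p and Tail ⇒ p and p
Derivation 2: Item ⇒ Arg ⇒ Tail ⇒ Tail and p ⇒ p and p

Two distinct leftmost derivations for the same string.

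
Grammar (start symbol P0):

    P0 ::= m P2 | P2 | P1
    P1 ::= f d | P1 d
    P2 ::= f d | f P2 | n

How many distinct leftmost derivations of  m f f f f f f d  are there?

1

Parse trees for m f f f f f f d:
  [P0 m [P2 f [P2 f [P2 f [P2 f [P2 f [P2 f d]]]]]]]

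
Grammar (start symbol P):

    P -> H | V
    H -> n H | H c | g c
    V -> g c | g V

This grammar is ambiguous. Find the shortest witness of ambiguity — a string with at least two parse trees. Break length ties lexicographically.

length 2: g c has 2 parse trees

Two derivations of g c:
  P ⇒ H ⇒ g c
  P ⇒ V ⇒ g c

g c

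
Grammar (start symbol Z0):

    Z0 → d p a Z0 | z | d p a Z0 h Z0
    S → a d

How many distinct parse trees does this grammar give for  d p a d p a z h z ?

Parse trees for d p a d p a z h z:
  [Z0 d p a [Z0 d p a [Z0 z] h [Z0 z]]]
  [Z0 d p a [Z0 d p a [Z0 z]] h [Z0 z]]

2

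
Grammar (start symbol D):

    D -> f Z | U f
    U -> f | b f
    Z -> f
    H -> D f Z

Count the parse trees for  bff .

1

Parse trees for bff:
  [D [U b f] f]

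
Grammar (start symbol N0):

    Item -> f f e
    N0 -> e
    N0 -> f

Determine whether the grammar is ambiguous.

Unambiguous

Only N0 is reachable from N0; ignoring the rest: Restricted to the reachable nonterminals, every rule has the form A → t or A → t B, and no two rules for the same A share a first terminal. The grammar encodes a DFA — one run per string.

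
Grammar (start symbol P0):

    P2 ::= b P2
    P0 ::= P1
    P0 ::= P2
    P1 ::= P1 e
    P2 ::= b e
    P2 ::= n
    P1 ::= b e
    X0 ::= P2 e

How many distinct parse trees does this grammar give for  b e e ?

1

Parse trees for b e e:
  [P0 [P1 [P1 b e] e]]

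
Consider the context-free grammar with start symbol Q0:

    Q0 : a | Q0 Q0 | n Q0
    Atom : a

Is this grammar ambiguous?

Ambiguous

Witness: a a a

Derivation 1: Q0 ⇒ Q0 Q0 ⇒ a Q0 ⇒ a Q0 Q0 ⇒ a a Q0 ⇒ a a a
Derivation 2: Q0 ⇒ Q0 Q0 ⇒ Q0 Q0 Q0 ⇒ a Q0 Q0 ⇒ a a Q0 ⇒ a a a

Two distinct leftmost derivations for the same string.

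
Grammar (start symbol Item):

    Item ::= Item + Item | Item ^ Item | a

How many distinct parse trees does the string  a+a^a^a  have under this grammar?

5

Parse trees for a+a^a^a:
  [Item [Item a] + [Item [Item a] ^ [Item [Item a] ^ [Item a]]]]
  [Item [Item a] + [Item [Item [Item a] ^ [Item a]] ^ [Item a]]]
  [Item [Item [Item a] + [Item a]] ^ [Item [Item a] ^ [Item a]]]
  [Item [Item [Item a] + [Item [Item a] ^ [Item a]]] ^ [Item a]]
  [Item [Item [Item [Item a] + [Item a]] ^ [Item a]] ^ [Item a]]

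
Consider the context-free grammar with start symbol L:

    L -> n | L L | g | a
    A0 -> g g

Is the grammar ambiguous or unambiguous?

Ambiguous

Witness: a a a

Derivation 1: L ⇒ L L ⇒ L L L ⇒ a L L ⇒ a a L ⇒ a a a
Derivation 2: L ⇒ L L ⇒ a L ⇒ a L L ⇒ a a L ⇒ a a a

Two distinct leftmost derivations for the same string.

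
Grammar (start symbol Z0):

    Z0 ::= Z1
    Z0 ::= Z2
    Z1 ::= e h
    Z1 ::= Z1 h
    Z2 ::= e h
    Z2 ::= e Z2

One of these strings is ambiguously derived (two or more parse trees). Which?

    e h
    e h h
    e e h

e h

e h: 2 trees
e h h: 1 tree
e e h: 1 tree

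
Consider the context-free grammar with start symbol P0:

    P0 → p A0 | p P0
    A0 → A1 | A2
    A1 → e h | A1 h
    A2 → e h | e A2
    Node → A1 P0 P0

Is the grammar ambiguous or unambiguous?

Ambiguous

Witness: p e h

Derivation 1: P0 ⇒ p A0 ⇒ p A1 ⇒ p e h
Derivation 2: P0 ⇒ p A0 ⇒ p A2 ⇒ p e h

Two distinct leftmost derivations for the same string.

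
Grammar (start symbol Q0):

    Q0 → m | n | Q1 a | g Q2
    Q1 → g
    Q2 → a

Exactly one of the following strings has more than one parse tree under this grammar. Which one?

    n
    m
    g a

g a

n: 1 tree
m: 1 tree
g a: 2 trees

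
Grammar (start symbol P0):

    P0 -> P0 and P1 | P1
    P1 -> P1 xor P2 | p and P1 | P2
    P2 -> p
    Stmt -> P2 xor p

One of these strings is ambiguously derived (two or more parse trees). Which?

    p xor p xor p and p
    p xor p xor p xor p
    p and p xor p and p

p and p xor p and p

p xor p xor p and p: 1 tree
p xor p xor p xor p: 1 tree
p and p xor p and p: 3 trees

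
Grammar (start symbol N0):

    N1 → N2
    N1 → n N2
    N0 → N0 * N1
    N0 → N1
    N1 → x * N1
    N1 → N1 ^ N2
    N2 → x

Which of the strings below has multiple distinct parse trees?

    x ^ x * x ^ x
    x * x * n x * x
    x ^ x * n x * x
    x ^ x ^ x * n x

x * x * n x * x

x ^ x * x ^ x: 1 tree
x * x * n x * x: 4 trees
x ^ x * n x * x: 1 tree
x ^ x ^ x * n x: 1 tree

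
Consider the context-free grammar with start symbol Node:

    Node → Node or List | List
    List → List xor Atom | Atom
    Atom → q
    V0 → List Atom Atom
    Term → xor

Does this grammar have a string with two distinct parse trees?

Only Node, List, Atom are reachable from Node; ignoring the rest: The grammar is stratified — Node handles 'or' (left-recursive), List handles 'xor', Atom atoms. Each operator has a fixed associativity and precedence level, so every string has one parse.

Unambiguous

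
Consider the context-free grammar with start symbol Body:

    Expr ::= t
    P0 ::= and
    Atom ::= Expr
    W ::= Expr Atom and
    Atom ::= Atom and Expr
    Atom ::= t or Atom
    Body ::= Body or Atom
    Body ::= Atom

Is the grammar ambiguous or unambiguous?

Ambiguous

Witness: t or t

Derivation 1: Body ⇒ Body or Atom ⇒ Atom or Atom ⇒ Expr or Atom ⇒ t or Atom ⇒ t or Expr ⇒ t or t
Derivation 2: Body ⇒ Atom ⇒ t or Atom ⇒ t or Expr ⇒ t or t

Two distinct leftmost derivations for the same string.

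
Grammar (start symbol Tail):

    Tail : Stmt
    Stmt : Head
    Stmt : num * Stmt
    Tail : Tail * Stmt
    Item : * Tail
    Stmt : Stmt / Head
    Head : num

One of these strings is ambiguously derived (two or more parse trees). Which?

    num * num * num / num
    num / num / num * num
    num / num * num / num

num * num * num / num: 7 trees
num / num / num * num: 1 tree
num / num * num / num: 1 tree

num * num * num / num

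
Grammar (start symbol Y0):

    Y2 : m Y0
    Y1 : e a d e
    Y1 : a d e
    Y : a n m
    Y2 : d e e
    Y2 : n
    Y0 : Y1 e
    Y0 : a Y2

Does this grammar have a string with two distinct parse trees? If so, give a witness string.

Ambiguous

Witness: a d e e

Derivation 1: Y0 ⇒ Y1 e ⇒ a d e e
Derivation 2: Y0 ⇒ a Y2 ⇒ a d e e

Two distinct leftmost derivations for the same string.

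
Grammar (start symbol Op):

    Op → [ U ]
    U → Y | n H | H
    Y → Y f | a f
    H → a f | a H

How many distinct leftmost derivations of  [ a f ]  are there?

Parse trees for [ a f ]:
  [Op [ [U [Y a f]] ]]
  [Op [ [U [H a f]] ]]

2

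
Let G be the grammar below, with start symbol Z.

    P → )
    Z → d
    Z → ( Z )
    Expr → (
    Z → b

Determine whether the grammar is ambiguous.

Unambiguous

(Expr, P are unreachable from Z, so their rules don't affect L(Z).) Each string is a nest of matched brackets around a single atom. An opening bracket forces the recursive rule; an atom forces the base rule.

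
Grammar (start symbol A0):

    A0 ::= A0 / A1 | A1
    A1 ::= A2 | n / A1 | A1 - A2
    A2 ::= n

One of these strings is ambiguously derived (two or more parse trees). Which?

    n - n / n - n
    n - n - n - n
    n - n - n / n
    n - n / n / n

n - n / n / n

n - n / n - n: 1 tree
n - n - n - n: 1 tree
n - n - n / n: 1 tree
n - n / n / n: 2 trees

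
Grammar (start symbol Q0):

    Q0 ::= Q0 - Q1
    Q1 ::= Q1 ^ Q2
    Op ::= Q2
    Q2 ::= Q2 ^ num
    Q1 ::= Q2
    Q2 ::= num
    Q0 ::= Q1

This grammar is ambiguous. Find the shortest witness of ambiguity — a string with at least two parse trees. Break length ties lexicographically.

num ^ num

length 1: no string has ≥2 trees
length 3: num ^ num has 2 parse trees

Two derivations of num ^ num:
  Q0 ⇒ Q1 ⇒ Q1 ^ Q2 ⇒ Q2 ^ Q2 ⇒ num ^ Q2 ⇒ num ^ num
  Q0 ⇒ Q1 ⇒ Q2 ⇒ Q2 ^ num ⇒ num ^ num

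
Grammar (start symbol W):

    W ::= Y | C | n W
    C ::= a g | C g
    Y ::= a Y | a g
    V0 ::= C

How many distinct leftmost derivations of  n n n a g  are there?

2

Parse trees for n n n a g:
  [W n [W n [W n [W [Y a g]]]]]
  [W n [W n [W n [W [C a g]]]]]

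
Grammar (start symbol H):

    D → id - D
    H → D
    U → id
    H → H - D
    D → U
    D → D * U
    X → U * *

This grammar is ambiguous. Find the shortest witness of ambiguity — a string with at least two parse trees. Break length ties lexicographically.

length 1: no string has ≥2 trees
length 3: id - id has 2 parse trees

Two derivations of id - id:
  H ⇒ D ⇒ id - D ⇒ id - U ⇒ id - id
  H ⇒ H - D ⇒ D - D ⇒ U - D ⇒ id - D ⇒ id - U ⇒ id - id

id - id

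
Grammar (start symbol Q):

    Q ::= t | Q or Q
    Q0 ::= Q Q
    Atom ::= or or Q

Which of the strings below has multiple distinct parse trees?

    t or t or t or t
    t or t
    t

t or t or t or t: 5 trees
t or t: 1 tree
t: 1 tree

t or t or t or t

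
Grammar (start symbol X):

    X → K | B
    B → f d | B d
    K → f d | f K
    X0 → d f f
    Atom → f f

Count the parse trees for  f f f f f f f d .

Parse trees for f f f f f f f d:
  [X [K f [K f [K f [K f [K f [K f [K f d]]]]]]]]

1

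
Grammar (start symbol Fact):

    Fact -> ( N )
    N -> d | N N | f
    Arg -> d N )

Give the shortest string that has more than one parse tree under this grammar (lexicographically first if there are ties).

length 3: no string has ≥2 trees
length 4: no string has ≥2 trees
length 5: ( d d d ) has 2 parse trees

Two derivations of ( d d d ):
  Fact ⇒ ( N ) ⇒ ( N N ) ⇒ ( d N ) ⇒ ( d N N ) ⇒ ( d d N ) ⇒ ( d d d )
  Fact ⇒ ( N ) ⇒ ( N N ) ⇒ ( N N N ) ⇒ ( d N N ) ⇒ ( d d N ) ⇒ ( d d d )

( d d d )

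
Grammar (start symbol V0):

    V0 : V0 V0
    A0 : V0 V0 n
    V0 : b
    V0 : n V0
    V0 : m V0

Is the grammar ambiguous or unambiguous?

Ambiguous

Witness: b b b

Derivation 1: V0 ⇒ V0 V0 ⇒ V0 V0 V0 ⇒ b V0 V0 ⇒ b b V0 ⇒ b b b
Derivation 2: V0 ⇒ V0 V0 ⇒ b V0 ⇒ b V0 V0 ⇒ b b V0 ⇒ b b b

Two distinct leftmost derivations for the same string.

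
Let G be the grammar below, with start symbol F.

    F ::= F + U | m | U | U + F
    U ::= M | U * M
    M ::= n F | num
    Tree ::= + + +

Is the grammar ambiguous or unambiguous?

Ambiguous

Witness: num + num

Derivation 1: F ⇒ F + U ⇒ U + U ⇒ M + U ⇒ num + U ⇒ num + M ⇒ num + num
Derivation 2: F ⇒ U + F ⇒ M + F ⇒ num + F ⇒ num + U ⇒ num + M ⇒ num + num

Two distinct leftmost derivations for the same string.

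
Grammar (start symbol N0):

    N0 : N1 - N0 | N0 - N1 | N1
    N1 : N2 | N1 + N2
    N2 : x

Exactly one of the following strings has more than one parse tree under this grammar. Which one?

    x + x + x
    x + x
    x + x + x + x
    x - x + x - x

x - x + x - x

x + x + x: 1 tree
x + x: 1 tree
x + x + x + x: 1 tree
x - x + x - x: 4 trees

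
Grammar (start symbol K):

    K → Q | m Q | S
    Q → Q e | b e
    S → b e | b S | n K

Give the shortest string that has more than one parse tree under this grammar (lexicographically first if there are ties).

b e

length 2: b e has 2 parse trees

Two derivations of b e:
  K ⇒ Q ⇒ b e
  K ⇒ S ⇒ b e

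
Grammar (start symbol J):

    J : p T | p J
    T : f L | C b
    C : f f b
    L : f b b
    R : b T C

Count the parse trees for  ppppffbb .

Parse trees for ppppffbb:
  [J p [J p [J p [J p [T f [L f b b]]]]]]
  [J p [J p [J p [J p [T [C f f b] b]]]]]

2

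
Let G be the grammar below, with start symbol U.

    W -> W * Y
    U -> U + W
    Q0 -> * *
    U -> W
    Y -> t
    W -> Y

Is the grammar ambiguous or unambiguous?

(Q0 is unreachable from U, so its rules don't affect L(U).) This is a standard precedence ladder (U over W over Y), with each level left-recursive on its own operator ('+' at U, '*' at W). That structure is LR(1), hence unambiguous.

Unambiguous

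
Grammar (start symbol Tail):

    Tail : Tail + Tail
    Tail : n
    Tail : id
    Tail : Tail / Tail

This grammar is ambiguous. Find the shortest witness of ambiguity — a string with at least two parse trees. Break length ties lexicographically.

length 1: no string has ≥2 trees
length 3: no string has ≥2 trees
length 5: id + id + id has 2 parse trees

Two derivations of id + id + id:
  Tail ⇒ Tail + Tail ⇒ Tail + Tail + Tail ⇒ id + Tail + Tail ⇒ id + id + Tail ⇒ id + id + id
  Tail ⇒ Tail + Tail ⇒ id + Tail ⇒ id + Tail + Tail ⇒ id + id + Tail ⇒ id + id + id

id + id + id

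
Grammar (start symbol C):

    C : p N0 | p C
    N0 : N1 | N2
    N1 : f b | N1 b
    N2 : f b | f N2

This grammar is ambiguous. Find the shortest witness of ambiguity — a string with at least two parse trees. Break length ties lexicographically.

length 3: p f b has 2 parse trees

Two derivations of p f b:
  C ⇒ p N0 ⇒ p N1 ⇒ p f b
  C ⇒ p N0 ⇒ p N2 ⇒ p f b

p f b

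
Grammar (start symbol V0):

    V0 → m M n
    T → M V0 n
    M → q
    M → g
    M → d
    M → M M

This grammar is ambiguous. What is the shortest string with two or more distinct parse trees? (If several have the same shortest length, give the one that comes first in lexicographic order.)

m d d d n

length 3: no string has ≥2 trees
length 4: no string has ≥2 trees
length 5: m d d d n has 2 parse trees

Two derivations of m d d d n:
  V0 ⇒ m M n ⇒ m M M n ⇒ m d M n ⇒ m d M M n ⇒ m d d M n ⇒ m d d d n
  V0 ⇒ m M n ⇒ m M M n ⇒ m M M M n ⇒ m d M M n ⇒ m d d M n ⇒ m d d d n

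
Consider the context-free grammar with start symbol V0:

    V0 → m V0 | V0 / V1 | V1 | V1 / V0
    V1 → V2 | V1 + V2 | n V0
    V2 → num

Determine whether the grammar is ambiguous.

Witness: num / num

Derivation 1: V0 ⇒ V0 / V1 ⇒ V1 / V1 ⇒ V2 / V1 ⇒ num / V1 ⇒ num / V2 ⇒ num / num
Derivation 2: V0 ⇒ V1 / V0 ⇒ V2 / V0 ⇒ num / V0 ⇒ num / V1 ⇒ num / V2 ⇒ num / num

Two distinct leftmost derivations for the same string.

Ambiguous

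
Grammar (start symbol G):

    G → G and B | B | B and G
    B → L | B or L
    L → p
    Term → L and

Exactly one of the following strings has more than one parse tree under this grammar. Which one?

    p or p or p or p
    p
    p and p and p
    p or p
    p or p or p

p or p or p or p: 1 tree
p: 1 tree
p and p and p: 4 trees
p or p: 1 tree
p or p or p: 1 tree

p and p and p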